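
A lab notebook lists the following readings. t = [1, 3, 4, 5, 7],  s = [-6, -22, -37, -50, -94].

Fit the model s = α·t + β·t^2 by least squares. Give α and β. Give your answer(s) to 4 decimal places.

The normal system XᵀX·[α, β]ᵀ = Xᵀs is [[100, 560]; [560, 3364]]·[α, β]ᵀ = [-1128, -6652]ᵀ.
det = 100·3364 − 560² = 22800.
α = ((-1128)·3364 − 560·(-6652))/22800 = -4342/1425; β = (100·(-6652) − 560·(-1128))/22800 = -419/285.

α = -3.0470, β = -1.4702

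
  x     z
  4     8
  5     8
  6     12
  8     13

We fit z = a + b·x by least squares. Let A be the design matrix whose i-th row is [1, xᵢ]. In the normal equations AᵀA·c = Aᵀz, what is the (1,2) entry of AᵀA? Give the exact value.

23

Row 1 ↔ basis 1, column 2 ↔ basis x, so (AᵀA)_{1,2} = Σᵢ x = (1)·(4) + (1)·(5) + (1)·(6) + (1)·(8) = 23.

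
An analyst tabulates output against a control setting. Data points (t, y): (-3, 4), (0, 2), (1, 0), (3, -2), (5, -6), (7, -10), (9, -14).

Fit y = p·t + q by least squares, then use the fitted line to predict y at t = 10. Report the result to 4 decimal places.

ŷ = -14.3270

Setting ∂/∂p … = 0 gives: 174·p + 22·q = -244;  22·p + 7·q = -26.
Δ = 174·7 − 22² = 734.
p = ((-244)·7 − 22·(-26))/734 = -568/367; q = (174·(-26) − 22·(-244))/734 = 422/367.
At t = 10: ŷ = (-568/367)·(10) + (422/367)·(1) = -5258/367.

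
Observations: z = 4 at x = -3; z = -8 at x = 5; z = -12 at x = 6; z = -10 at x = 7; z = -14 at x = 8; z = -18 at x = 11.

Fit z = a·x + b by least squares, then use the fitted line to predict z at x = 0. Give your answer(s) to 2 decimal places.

Forming AᵀA = [[304, 34]; [34, 6]] and Aᵀz = [-504, -58]ᵀ gives AᵀA·[a, b]ᵀ = Aᵀz.
Eliminating b: 6·(row 1) − 34·(row 2) gives 668·a = 6·(-504) − 34·(-58) = -1052, so a = -263/167.
Then b = ((-58) − 34·(-263/167))/6 = -124/167.
At x = 0: ẑ = (-263/167)·(0) + (-124/167)·(1) = -124/167.

ẑ = -0.74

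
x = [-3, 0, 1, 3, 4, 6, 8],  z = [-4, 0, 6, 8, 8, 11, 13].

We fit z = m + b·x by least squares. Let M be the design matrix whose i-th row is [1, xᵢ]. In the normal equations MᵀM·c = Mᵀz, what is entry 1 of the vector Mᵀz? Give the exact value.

Entry 1 ↔ basis 1, so (Mᵀz)_{1} = Σᵢ zᵢ = (1)·(-4) + (1)·(0) + (1)·(6) + (1)·(8) + (1)·(8) + (1)·(11) + (1)·(13) = 42.

42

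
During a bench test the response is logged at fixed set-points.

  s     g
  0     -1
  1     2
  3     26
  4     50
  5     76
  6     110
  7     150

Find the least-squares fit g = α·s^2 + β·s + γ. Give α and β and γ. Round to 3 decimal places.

The normal system AᵀA·[α, β, γ]ᵀ = Aᵀg is [[4660, 776, 136]; [776, 136, 26]; [136, 26, 7]]·[α, β, γ]ᵀ = [14246, 2370, 413]ᵀ.
Solving the 3×3 system (Gaussian elimination) gives α = 787/258, β = 32/129, γ = -51/43.

α = 3.050, β = 0.248, γ = -1.186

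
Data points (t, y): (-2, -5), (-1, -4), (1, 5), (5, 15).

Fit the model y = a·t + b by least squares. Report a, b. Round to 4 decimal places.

Forming AᵀA = [[31, 3]; [3, 4]] and Aᵀy = [94, 11]ᵀ gives AᵀA·[a, b]ᵀ = Aᵀy.
Δ = 31·4 − 3² = 115.
a = (94·4 − 3·11)/115 = 343/115; b = (31·11 − 3·94)/115 = 59/115.

a = 2.9826, b = 0.5130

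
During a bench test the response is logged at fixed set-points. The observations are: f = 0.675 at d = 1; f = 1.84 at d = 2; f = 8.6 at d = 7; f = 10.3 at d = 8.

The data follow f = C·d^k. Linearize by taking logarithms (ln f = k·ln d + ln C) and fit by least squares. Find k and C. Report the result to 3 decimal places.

k = 1.294, C = 0.704

Linearized form: ln f = k·ln d + ln C. From the 4 transformed points,
Σln d = 4.7185, Σ(ln d)² = 8.5911, Σln f = 4.7006, Σln d·ln f = 9.4594.
Equations: 8.5911·k + 4.7185·ln C = 9.4594;  4.7185·k + 4·ln C = 4.7006.
Slope k = (n·Σln d·ln f − Σln d·Σln f)/(n·Σ(ln d)² − (Σln d)²) = (4·9.4594 − 4.7185·4.7006)/12.1002 = 1.29399; ln C = (Σln f − k·Σln d)/n = -0.35127, so C = exp(-0.35127) = 0.70380.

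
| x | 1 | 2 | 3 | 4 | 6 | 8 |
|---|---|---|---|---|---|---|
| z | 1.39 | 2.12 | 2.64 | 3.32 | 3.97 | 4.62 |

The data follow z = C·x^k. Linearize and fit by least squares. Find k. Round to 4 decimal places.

k = 0.5821

Linearized form: ln z = k·ln x + ln C. From the 6 transformed points,
AᵀA = [[11.1437, 7.0493]; [7.0493, 6]], rhs = [8.9036, 6.1606]ᵀ  (here Σln x = 7.0493, Σ(ln x)² = 11.1437, Σln z = 6.1606, Σln x·ln z = 8.9036).
Slope k = (n·Σln x·ln z − Σln x·Σln z)/(n·Σ(ln x)² − (Σln x)²) = (6·8.9036 − 7.0493·6.1606)/17.1702 = 0.58206; ln C = (Σln z − k·Σln x)/n = 0.34293.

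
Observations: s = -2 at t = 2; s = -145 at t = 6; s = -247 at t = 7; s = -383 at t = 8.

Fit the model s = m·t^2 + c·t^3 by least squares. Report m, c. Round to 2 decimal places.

Normal-equation sums: Σt^2·t^2 = 7809, Σt^2·t^3 = 57383, Σt^3·t^3 = 426513.
For Xᵀs: Σt^2·s = -41843, Σt^3·s = -312153.
XᵀX·[m, c]ᵀ = Xᵀs becomes [[7809, 57383]; [57383, 426513]]·[m, c]ᵀ = [-41843, -312153]ᵀ.
det = 7809·426513 − 57383² = 37831328.
m = ((-41843)·426513 − 57383·(-312153))/37831328 = 16423035/9457832; c = (7809·(-312153) − 57383·(-41843))/37831328 = -9131477/9457832.

m = 1.74, c = -0.97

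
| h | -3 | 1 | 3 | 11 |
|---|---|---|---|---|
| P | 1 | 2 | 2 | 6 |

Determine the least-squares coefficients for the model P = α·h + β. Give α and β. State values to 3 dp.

α = 0.365, β = 1.654

Sums needed: Σh·h = 140, Σh = 12, Σ1 = 4.
And Σh·P = 71, ΣP = 11.
Eliminating β: 4·(row 1) − 12·(row 2) gives 416·α = 4·71 − 12·11 = 152, so α = 19/52.
Then β = (11 − 12·(19/52))/4 = 43/26.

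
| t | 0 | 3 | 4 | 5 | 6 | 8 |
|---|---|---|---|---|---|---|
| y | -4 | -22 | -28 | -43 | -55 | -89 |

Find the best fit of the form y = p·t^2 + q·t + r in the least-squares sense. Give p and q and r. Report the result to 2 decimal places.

p = -1.02, q = -2.41, r = -4.16

From the data, Σt^2·t^2 = 6354, Σt^2·t = 944, Σt^2 = 150, Σt·t = 150, Σt = 26, Σ1 = 6.
And Σt^2·y = -9397, Σt·y = -1435, Σy = -241.
Normal equations: [[6354, 944, 150]; [944, 150, 26]; [150, 26, 6]]·[p, q, r]ᵀ = [-9397, -1435, -241]ᵀ.
Row-reducing yields p = -394/385, q = -926/385, r = -3203/770.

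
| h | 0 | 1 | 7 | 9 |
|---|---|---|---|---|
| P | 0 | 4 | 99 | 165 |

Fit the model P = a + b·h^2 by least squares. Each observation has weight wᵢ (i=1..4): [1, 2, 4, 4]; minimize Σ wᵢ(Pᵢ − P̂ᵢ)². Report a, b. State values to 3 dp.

From the data, Σwᵢ·1 = 11, Σwᵢ·h^2 = 522, Σwᵢ·h^2·h^2 = 35850.
Moment sums: Σwᵢ·P = 1064, Σwᵢ·h^2·P = 72872.
Normal equations: [[11, 522]; [522, 35850]]·[a, b]ᵀ = [1064, 72872]ᵀ.
det = 11·35850 − 522² = 121866.
a = (1064·35850 − 522·72872)/121866 = 17536/20311; b = (11·72872 − 522·1064)/121866 = 123092/60933.

a = 0.863, b = 2.020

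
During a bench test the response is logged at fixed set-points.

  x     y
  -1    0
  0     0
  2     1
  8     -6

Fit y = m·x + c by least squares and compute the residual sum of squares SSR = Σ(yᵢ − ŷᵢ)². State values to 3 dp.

From the data, Σx·x = 69, Σx = 9, Σ1 = 4.
For Aᵀy: Σx·y = -46, Σy = -5.
Δ = 69·4 − 9² = 195.
m = ((-46)·4 − 9·(-5))/195 = -139/195; c = (69·(-5) − 9·(-46))/195 = 23/65.
Residuals: -16/15, -23/65, 404/195, -127/195; SSR = 1166/195.

SSR = 5.979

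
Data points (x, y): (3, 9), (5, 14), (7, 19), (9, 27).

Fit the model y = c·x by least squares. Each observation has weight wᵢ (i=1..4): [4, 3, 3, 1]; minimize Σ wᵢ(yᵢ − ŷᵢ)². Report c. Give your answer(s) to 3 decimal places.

c = 2.832

AᵀWA·[c]ᵀ = AᵀWy reads: 339·c = 960.
(Σwᵢ·x·x = 339, Σwᵢ·x·y = 960.)
c = 960/339 = 2.83186.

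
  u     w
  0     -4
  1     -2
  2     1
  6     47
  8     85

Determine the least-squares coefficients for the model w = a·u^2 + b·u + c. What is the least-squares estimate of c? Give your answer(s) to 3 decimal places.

c = -4.051

With design matrix A, AᵀA = [[5409, 737, 105]; [737, 105, 17]; [105, 17, 5]] and Aᵀw = [7134, 962, 127]ᵀ.
Row-reducing yields a = 2927/2134, b = 813/4268, c = -17291/4268.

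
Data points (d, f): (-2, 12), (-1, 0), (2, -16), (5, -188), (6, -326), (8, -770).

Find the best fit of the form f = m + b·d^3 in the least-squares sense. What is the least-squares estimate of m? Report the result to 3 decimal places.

Forming XᵀX = [[6, 852]; [852, 324554]] and Xᵀf = [-1288, -488380]ᵀ gives XᵀX·[m, b]ᵀ = Xᵀf.
Δ = 6·324554 − 852² = 1221420.
m = ((-1288)·324554 − 852·(-488380))/1221420 = -481448/305355; b = (6·(-488380) − 852·(-1288))/1221420 = -152742/101785.

m = -1.577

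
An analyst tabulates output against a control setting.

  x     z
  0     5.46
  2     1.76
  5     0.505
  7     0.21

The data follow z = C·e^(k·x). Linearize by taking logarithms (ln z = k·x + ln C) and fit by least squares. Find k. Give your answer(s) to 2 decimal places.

Taking logs, ln z = k·x + ln C, so regress ln z on x.
Sums: Σx = 14.0000, Σ(x)² = 78.0000, Σln z = 0.0189, Σx·ln z = -13.2099.
Normal system: [[78.0000, 14.0000]; [14.0000, 4]]·[k, ln C]ᵀ = [-13.2099, 0.0189]ᵀ.
Slope k = (n·Σx·ln z − Σx·Σln z)/(n·Σ(x)² − (Σx)²) = (4·-13.2099 − 14.0000·0.0189)/116.0000 = -0.45780; ln C = (Σln z − k·Σx)/n = 1.60702.

k = -0.46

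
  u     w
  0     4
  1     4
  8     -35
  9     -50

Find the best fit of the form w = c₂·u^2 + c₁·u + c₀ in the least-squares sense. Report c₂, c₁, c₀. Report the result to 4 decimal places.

The normal equations are: 10658·c₂ + 1242·c₁ + 146·c₀ = -6286;  1242·c₂ + 146·c₁ + 18·c₀ = -726;  146·c₂ + 18·c₁ + 4·c₀ = -77.
(Σu^2·u^2 = 10658, Σu^2·u = 1242, Σu^2 = 146, Σu·u = 146, Σu = 18, Σ1 = 4, Σu^2·w = -6286, Σu·w = -726, Σw = -77.)
Solving the 3×3 system (Gaussian elimination) gives c₂ = -15/16, c₁ = 2703/1040, c₀ = 851/260.

c₂ = -0.9375, c₁ = 2.5990, c₀ = 3.2731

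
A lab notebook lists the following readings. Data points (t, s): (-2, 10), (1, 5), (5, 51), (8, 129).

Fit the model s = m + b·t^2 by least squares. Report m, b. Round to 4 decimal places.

MᵀM·[m, b]ᵀ = Mᵀs reads: 4·m + 94·b = 195;  94·m + 4738·b = 9576.
det = 4·4738 − 94² = 10116.
m = (195·4738 − 94·9576)/10116 = 3961/1686; b = (4·9576 − 94·195)/10116 = 3329/1686.

m = 2.3493, b = 1.9745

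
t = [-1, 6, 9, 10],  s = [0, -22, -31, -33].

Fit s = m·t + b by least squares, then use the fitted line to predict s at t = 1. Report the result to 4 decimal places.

Forming AᵀA = [[218, 24]; [24, 4]] and Aᵀs = [-741, -86]ᵀ gives AᵀA·[m, b]ᵀ = Aᵀs.
Δ = 218·4 − 24² = 296.
m = ((-741)·4 − 24·(-86))/296 = -225/74; b = (218·(-86) − 24·(-741))/296 = -241/74.
At t = 1: ŝ = (-225/74)·(1) + (-241/74)·(1) = -233/37.

ŝ = -6.2973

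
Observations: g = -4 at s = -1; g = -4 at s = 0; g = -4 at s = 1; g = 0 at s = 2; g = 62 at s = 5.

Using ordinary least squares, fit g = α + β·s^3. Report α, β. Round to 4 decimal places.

α = -4.0516, β = 0.5283

The normal system XᵀX·[α, β]ᵀ = Xᵀg is [[5, 133]; [133, 15691]]·[α, β]ᵀ = [50, 7750]ᵀ.
Δ = 5·15691 − 133² = 60766.
α = (50·15691 − 133·7750)/60766 = -123100/30383; β = (5·7750 − 133·50)/60766 = 16050/30383.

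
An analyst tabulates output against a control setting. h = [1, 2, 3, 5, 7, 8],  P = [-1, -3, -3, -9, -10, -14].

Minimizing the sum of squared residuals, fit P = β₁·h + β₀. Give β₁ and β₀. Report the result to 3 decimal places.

β₁ = -1.771, β₀ = 1.008

Sums needed: Σh·h = 152, Σh = 26, Σ1 = 6.
For XᵀP: Σh·P = -243, ΣP = -40.
XᵀX·[β₁, β₀]ᵀ = XᵀP becomes [[152, 26]; [26, 6]]·[β₁, β₀]ᵀ = [-243, -40]ᵀ.
det = 152·6 − 26² = 236.
β₁ = ((-243)·6 − 26·(-40))/236 = -209/118; β₀ = (152·(-40) − 26·(-243))/236 = 119/118.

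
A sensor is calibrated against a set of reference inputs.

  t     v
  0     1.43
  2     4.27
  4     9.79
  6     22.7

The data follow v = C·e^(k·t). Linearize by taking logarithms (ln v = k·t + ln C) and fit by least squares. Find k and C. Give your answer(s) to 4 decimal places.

Taking logs, ln v = k·t + ln C, so regress ln v on t.
Σt = 12.0000, Σ(t)² = 56.0000, Σln v = 7.2130, Σt·ln v = 30.7629.
Equations: 56.0000·k + 12.0000·ln C = 30.7629;  12.0000·k + 4·ln C = 7.2130.
Slope k = (n·Σt·ln v − Σt·Σln v)/(n·Σ(t)² − (Σt)²) = (4·30.7629 − 12.0000·7.2130)/80.0000 = 0.45619; ln C = (Σln v − k·Σt)/n = 0.43468, so C = exp(0.43468) = 1.54447.

k = 0.4562, C = 1.5445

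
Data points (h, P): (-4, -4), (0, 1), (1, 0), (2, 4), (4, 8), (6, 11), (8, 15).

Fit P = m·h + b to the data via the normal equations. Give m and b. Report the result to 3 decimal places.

m = 1.640, b = 1.016

Setting ∂/∂m … = 0 gives: 137·m + 17·b = 242;  17·m + 7·b = 35.
(Σh·h = 137, Σh = 17, Σ1 = 7, Σh·P = 242, ΣP = 35.)
Determinant 137·7 − 17² = 670.
m = (242·7 − 17·35)/670 = 1099/670; b = (137·35 − 17·242)/670 = 681/670.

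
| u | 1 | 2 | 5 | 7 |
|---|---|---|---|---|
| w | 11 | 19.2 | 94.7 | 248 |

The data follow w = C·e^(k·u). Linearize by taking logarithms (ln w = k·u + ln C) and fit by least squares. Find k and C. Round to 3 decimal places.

Let Y = ln w. Fitting Y = k·u + ln C by least squares:
Σu = 15.0000, Σ(u)² = 79.0000, Σln w = 15.4169, Σu·ln w = 69.6553.
Equations: 79.0000·k + 15.0000·ln C = 69.6553;  15.0000·k + 4·ln C = 15.4169.
Slope k = (n·Σu·ln w − Σu·Σln w)/(n·Σ(u)² − (Σu)²) = (4·69.6553 − 15.0000·15.4169)/91.0000 = 0.52052; ln C = (Σln w − k·Σu)/n = 1.90230, so C = exp(1.90230) = 6.70131.

k = 0.521, C = 6.701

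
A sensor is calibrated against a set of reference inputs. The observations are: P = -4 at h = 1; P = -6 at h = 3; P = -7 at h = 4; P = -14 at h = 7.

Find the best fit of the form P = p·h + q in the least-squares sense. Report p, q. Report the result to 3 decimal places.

From the data, Σh·h = 75, Σh = 15, Σ1 = 4.
Moment sums: Σh·P = -148, ΣP = -31.
Eliminating q: 4·(row 1) − 15·(row 2) gives 75·p = 4·(-148) − 15·(-31) = -127, so p = -127/75.
Then q = ((-31) − 15·(-127/75))/4 = -7/5.

p = -1.693, q = -1.400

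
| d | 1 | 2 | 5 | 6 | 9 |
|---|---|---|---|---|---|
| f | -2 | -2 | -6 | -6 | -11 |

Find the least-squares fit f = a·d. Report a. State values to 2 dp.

Compute the Gram sums: Σd·d = 147.
And Σd·f = -171.
XᵀX·[a]ᵀ = Xᵀf becomes [[147]]·[a]ᵀ = [-171]ᵀ.
a = (-171)/147 = -1.16327.

a = -1.16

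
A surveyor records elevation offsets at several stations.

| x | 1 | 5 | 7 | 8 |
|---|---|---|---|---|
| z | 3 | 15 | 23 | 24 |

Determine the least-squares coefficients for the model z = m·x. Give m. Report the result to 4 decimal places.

m = 3.1007

With design matrix M, MᵀM = [[139]] and Mᵀz = [431]ᵀ.
m = 431/139 = 3.10072.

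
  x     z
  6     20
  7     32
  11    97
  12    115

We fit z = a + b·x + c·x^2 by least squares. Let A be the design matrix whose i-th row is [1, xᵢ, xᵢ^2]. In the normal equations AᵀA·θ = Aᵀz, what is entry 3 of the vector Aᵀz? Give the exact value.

Entry 3 ↔ basis x^2, so (Aᵀz)_{3} = Σᵢ (x^2)·zᵢ = (36)·(20) + (49)·(32) + (121)·(97) + (144)·(115) = 30585.

30585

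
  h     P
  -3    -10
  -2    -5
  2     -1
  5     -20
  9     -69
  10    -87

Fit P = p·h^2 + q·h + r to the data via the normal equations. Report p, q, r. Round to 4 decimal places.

p = -0.9494, q = 0.7526, r = 0.6507

AᵀA·[p, q, r]ᵀ = AᵀP reads: 17299·p + 1827·q + 223·r = -14903;  1827·p + 223·q + 21·r = -1553;  223·p + 21·q + 6·r = -192.
(Σh^2·h^2 = 17299, Σh^2·h = 1827, Σh^2 = 223, Σh·h = 223, Σh = 21, Σ1 = 6, Σh^2·P = -14903, Σh·P = -1553, ΣP = -192.)
Solving the 3×3 system (Gaussian elimination) gives p = -75/79, q = 17777/23621, r = 15371/23621.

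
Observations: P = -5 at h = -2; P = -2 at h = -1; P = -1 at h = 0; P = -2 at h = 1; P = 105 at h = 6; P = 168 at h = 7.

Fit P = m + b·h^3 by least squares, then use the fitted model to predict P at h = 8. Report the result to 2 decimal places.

P̂ = 251.36

Setting ∂/∂m … = 0 gives: 6·m + 551·b = 263;  551·m + 164371·b = 80344.
Δ = 6·164371 − 551² = 682625.
m = (263·164371 − 551·80344)/682625 = -1039971/682625; b = (6·80344 − 551·263)/682625 = 337151/682625.
At h = 8: P̂ = (-1039971/682625)·(1) + (337151/682625)·(512) = 171581341/682625.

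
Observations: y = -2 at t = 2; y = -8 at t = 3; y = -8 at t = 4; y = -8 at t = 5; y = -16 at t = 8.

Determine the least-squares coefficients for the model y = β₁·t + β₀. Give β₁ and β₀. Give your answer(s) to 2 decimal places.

Normal-equation sums: Σt·t = 118, Σt = 22, Σ1 = 5.
For Mᵀy: Σt·y = -228, Σy = -42.
det = 118·5 − 22² = 106.
β₁ = ((-228)·5 − 22·(-42))/106 = -108/53; β₀ = (118·(-42) − 22·(-228))/106 = 30/53.

β₁ = -2.04, β₀ = 0.57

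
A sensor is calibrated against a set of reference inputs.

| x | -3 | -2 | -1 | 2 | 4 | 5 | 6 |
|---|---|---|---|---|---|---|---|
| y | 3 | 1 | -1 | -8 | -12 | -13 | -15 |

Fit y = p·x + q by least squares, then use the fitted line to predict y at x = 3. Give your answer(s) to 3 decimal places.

Forming MᵀM = [[95, 11]; [11, 7]] and Mᵀy = [-229, -45]ᵀ gives MᵀM·[p, q]ᵀ = Mᵀy.
det = 95·7 − 11² = 544.
p = ((-229)·7 − 11·(-45))/544 = -277/136; q = (95·(-45) − 11·(-229))/544 = -439/136.
At x = 3: ŷ = (-277/136)·(3) + (-439/136)·(1) = -635/68.

ŷ = -9.338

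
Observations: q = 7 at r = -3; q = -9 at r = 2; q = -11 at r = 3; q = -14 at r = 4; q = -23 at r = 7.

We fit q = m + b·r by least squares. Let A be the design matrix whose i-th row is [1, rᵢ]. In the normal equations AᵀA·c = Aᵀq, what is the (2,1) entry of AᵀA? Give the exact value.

Row 2 ↔ basis r, column 1 ↔ basis 1, so (AᵀA)_{2,1} = Σᵢ r = (-3)·(1) + (2)·(1) + (3)·(1) + (4)·(1) + (7)·(1) = 13.

13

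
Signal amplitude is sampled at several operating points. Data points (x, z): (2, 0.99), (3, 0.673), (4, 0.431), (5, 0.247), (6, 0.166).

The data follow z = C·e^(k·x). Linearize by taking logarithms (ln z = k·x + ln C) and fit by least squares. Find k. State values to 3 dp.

k = -0.457

Let Y = ln z. Fitting Y = k·x + ln C by least squares:
Over the data: Σx = 20.0000, Σ(x)² = 90.0000, Σln z = -4.4418, Σx·ln z = -22.3412.
Normal system: [[90.0000, 20.0000]; [20.0000, 5]]·[k, ln C]ᵀ = [-22.3412, -4.4418]ᵀ.
Solving (det = 50.0000): k = -0.45738, ln C = 0.94115.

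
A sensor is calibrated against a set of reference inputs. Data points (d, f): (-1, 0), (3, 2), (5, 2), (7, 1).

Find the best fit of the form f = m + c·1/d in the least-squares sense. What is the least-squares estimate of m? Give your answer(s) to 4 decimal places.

Entries of XᵀX: Σ1 = 4, Σ1/d = -34/105, Σ1/d·1/d = 12916/11025.
Moment sums: Σf = 5, Σ1/d·f = 127/105.
So XᵀX·[m, c]ᵀ = Xᵀf: [[4, -34/105]; [-34/105, 12916/11025]]·[m, c]ᵀ = [5, 127/105]ᵀ.
Determinant 4·(12916/11025) − (-34/105)² = 5612/1225.
m = (5·(12916/11025) − (-34/105)·(127/105))/(5612/1225) = 11483/8418; c = (4·(127/105) − (-34/105)·5)/(5612/1225) = 3955/2806.

m = 1.3641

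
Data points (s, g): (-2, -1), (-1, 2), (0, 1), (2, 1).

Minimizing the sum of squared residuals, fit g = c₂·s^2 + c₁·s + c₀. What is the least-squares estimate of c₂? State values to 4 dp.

The normal system XᵀX·[c₂, c₁, c₀]ᵀ = Xᵀg is [[33, -1, 9]; [-1, 9, -1]; [9, -1, 4]]·[c₂, c₁, c₀]ᵀ = [2, 2, 3]ᵀ.
Inverting the 3×3 Gram matrix, [c₂, c₁, c₀]ᵀ = [-9/22, 41/110, 97/55]ᵀ.

c₂ = -0.4091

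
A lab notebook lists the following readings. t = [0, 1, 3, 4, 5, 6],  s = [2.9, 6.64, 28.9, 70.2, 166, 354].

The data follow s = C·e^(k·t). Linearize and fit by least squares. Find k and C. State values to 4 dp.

k = 0.8016, C = 2.8688

Taking logs, ln s = k·t + ln C, so regress ln s on t.
Over the data: Σt = 19.0000, Σ(t)² = 87.0000, Σln s = 21.5543, Σt·ln s = 89.7658.
Normal system: [[87.0000, 19.0000]; [19.0000, 6]]·[k, ln C]ᵀ = [89.7658, 21.5543]ᵀ.
Slope k = (n·Σt·ln s − Σt·Σln s)/(n·Σ(t)² − (Σt)²) = (6·89.7658 − 19.0000·21.5543)/161.0000 = 0.80163; ln C = (Σln s − k·Σt)/n = 1.05388, so C = exp(1.05388) = 2.86876.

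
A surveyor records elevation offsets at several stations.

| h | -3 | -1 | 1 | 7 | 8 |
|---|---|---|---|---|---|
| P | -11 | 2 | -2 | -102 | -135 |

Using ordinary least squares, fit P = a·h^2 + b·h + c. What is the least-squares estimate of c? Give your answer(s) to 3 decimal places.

Entries of MᵀM: Σh^2·h^2 = 6580, Σh^2·h = 828, Σh^2 = 124, Σh·h = 124, Σh = 12, Σ1 = 5.
And Σh^2·P = -13737, Σh·P = -1765, ΣP = -248.
Normal equations: [[6580, 828, 124]; [828, 124, 12]; [124, 12, 5]]·[a, b, c]ᵀ = [-13737, -1765, -248]ᵀ.
Solving the 3×3 system (Gaussian elimination) gives a = -1871/962, b = -3653/2516, c = 17321/8177.

c = 2.118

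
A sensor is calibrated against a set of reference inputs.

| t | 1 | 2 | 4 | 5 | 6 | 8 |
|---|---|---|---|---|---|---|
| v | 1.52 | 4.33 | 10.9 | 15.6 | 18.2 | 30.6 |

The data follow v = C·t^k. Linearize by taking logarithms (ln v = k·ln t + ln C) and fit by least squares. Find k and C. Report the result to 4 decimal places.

Taking logs, ln v = k·ln t + ln C, so regress ln v on ln t.
Σln t = 7.5601, Σ(ln t)² = 12.5270, Σln v = 13.3427, Σln t·ln v = 21.0614.
Equations: 12.5270·k + 7.5601·ln C = 21.0614;  7.5601·k + 6·ln C = 13.3427.
Δ = 12.5270·6 − (7.5601)² = 18.0074; k = (21.0614·6 − 7.5601·13.3427)/18.0074 = 1.41587, ln C = (12.5270·13.3427 − 7.5601·21.0614)/18.0074 = 0.43978, so C = exp(0.43978) = 1.55236.

k = 1.4159, C = 1.5524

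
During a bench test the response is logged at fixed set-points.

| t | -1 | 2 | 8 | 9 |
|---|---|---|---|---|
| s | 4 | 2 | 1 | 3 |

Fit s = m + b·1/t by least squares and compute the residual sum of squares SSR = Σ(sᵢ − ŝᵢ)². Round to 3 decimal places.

XᵀX·[m, b]ᵀ = Xᵀs reads: 4·m + (-19/72)·b = 10;  (-19/72)·m + (6625/5184)·b = -61/24.
(Σ1 = 4, Σ1/t = -19/72, Σ1/t·1/t = 6625/5184, Σs = 10, Σ1/t·s = -61/24.)
Eliminating b: (6625/5184)·(row 1) − (-19/72)·(row 2) gives (8713/1728)·m = (6625/5184)·10 − (-19/72)·(-61/24) = 62773/5184, so m = 62773/26139.
Then b = ((-61/24) − (-19/72)·(62773/26139))/(6625/5184) = -13008/8713.
Residuals: 2759/26139, 9017/26139, -31756/26139, 6660/8713; SSR = 57254/26139.

SSR = 2.190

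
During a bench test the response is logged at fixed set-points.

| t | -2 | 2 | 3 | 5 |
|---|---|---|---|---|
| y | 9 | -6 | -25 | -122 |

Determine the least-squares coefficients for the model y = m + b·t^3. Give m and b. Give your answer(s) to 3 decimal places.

m = 1.528, b = -0.988

Setting ∂/∂m … = 0 gives: 4·m + 152·b = -144;  152·m + 16482·b = -16045.
(Σ1 = 4, Σt^3 = 152, Σt^3·t^3 = 16482, Σy = -144, Σt^3·y = -16045.)
Determinant 4·16482 − 152² = 42824.
m = ((-144)·16482 − 152·(-16045))/42824 = 8179/5353; b = (4·(-16045) − 152·(-144))/42824 = -10573/10706.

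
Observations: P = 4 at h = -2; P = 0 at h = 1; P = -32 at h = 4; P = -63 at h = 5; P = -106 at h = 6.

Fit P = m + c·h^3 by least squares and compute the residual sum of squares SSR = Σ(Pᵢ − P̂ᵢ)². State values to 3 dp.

SSR = 2.422

Sums needed: Σ1 = 5, Σh^3 = 398, Σh^3·h^3 = 66442.
Moment sums: ΣP = -197, Σh^3·P = -32851.
Normal equations: [[5, 398]; [398, 66442]]·[m, c]ᵀ = [-197, -32851]ᵀ.
Eliminating c: 66442·(row 1) − 398·(row 2) gives 173806·m = 66442·(-197) − 398·(-32851) = -14376, so m = -7188/86903.
Then c = ((-32851) − 398·(-7188/86903))/66442 = -85849/173806.
Residuals: 11404/86903, 100225/173806, -26540/86903, -204277/173806, 67162/86903; SSR = 420899/173806.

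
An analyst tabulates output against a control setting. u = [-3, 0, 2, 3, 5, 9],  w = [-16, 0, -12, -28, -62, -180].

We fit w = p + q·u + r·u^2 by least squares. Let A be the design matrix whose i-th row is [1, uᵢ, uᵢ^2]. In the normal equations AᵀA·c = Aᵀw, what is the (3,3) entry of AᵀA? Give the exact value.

Row 3 ↔ basis u^2, column 3 ↔ basis u^2, so (AᵀA)_{3,3} = Σᵢ (u^2)·(u^2) = (9)·(9) + (0)·(0) + (4)·(4) + (9)·(9) + (25)·(25) + (81)·(81) = 7364.

7364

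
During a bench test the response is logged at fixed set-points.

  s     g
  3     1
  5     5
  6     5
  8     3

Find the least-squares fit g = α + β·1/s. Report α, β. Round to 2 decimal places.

α = 6.43, β = -14.20

MᵀM·[α, β]ᵀ = Mᵀg reads: 4·α + (33/40)·β = 14;  (33/40)·α + (2801/14400)·β = 61/24.
Eliminating β: (2801/14400)·(row 1) − (33/40)·(row 2) gives (1403/14400)·α = (2801/14400)·14 − (33/40)·(61/24) = 9019/14400, so α = 9019/1403.
Then β = ((61/24) − (33/40)·(9019/1403))/(2801/14400) = -19920/1403.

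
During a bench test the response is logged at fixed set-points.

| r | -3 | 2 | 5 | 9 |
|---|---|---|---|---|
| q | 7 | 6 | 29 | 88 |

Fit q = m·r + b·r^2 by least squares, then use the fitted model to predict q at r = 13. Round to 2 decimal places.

q̂ = 179.40

Forming MᵀM = [[119, 835]; [835, 7283]] and Mᵀq = [928, 7940]ᵀ gives MᵀM·[m, b]ᵀ = Mᵀq.
det = 119·7283 − 835² = 169452.
m = (928·7283 − 835·7940)/169452 = 10727/14121; b = (119·7940 − 835·928)/169452 = 14165/14121.
At r = 13: q̂ = (10727/14121)·(13) + (14165/14121)·(169) = 2533336/14121.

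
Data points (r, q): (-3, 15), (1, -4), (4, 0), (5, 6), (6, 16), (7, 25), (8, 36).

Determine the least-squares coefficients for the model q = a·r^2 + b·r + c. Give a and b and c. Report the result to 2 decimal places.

a = 0.99, b = -3.01, c = -2.77

With design matrix A, AᵀA = [[8756, 1234, 200]; [1234, 200, 28]; [200, 28, 7]] and Aᵀq = [4386, 540, 94]ᵀ.
Inverting the 3×3 Gram matrix, [a, b, c]ᵀ = [45762/46267, -139465/46267, -128326/46267]ᵀ.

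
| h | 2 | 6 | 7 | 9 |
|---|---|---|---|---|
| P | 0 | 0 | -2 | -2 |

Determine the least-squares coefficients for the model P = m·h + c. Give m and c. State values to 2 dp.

Forming MᵀM = [[170, 24]; [24, 4]] and MᵀP = [-32, -4]ᵀ gives MᵀM·[m, c]ᵀ = MᵀP.
det = 170·4 − 24² = 104.
m = ((-32)·4 − 24·(-4))/104 = -4/13; c = (170·(-4) − 24·(-32))/104 = 11/13.

m = -0.31, c = 0.85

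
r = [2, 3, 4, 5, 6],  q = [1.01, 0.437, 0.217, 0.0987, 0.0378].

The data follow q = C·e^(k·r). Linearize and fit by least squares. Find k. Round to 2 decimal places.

Linearized form: ln q = k·r + ln C. From the 5 transformed points,
AᵀA = [[90.0000, 20.0000]; [20.0000, 5]], rhs = [-39.8060, -7.9368]ᵀ  (here Σr = 20.0000, Σ(r)² = 90.0000, Σln q = -7.9368, Σr·ln q = -39.8060).
Slope k = (n·Σr·ln q − Σr·Σln q)/(n·Σ(r)² − (Σr)²) = (5·-39.8060 − 20.0000·-7.9368)/50.0000 = -0.80586; ln C = (Σln q − k·Σr)/n = 1.63609.

k = -0.81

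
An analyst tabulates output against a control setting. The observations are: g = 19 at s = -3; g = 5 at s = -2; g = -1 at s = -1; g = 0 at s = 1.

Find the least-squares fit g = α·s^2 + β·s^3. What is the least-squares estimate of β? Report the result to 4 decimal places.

Compute the Gram sums: Σs^2·s^2 = 99, Σs^2·s^3 = -275, Σs^3·s^3 = 795.
For Xᵀg: Σs^2·g = 190, Σs^3·g = -552.
Eliminating β: 795·(row 1) − (-275)·(row 2) gives 3080·α = 795·190 − (-275)·(-552) = -750, so α = -75/308.
Then β = ((-552) − (-275)·(-75/308))/795 = -109/140.

β = -0.7786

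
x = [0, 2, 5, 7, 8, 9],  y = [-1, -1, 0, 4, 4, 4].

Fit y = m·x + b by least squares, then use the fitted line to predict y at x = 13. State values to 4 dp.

From the data, Σx·x = 223, Σx = 31, Σ1 = 6.
Moment sums: Σx·y = 94, Σy = 10.
det = 223·6 − 31² = 377.
m = (94·6 − 31·10)/377 = 254/377; b = (223·10 − 31·94)/377 = -684/377.
At x = 13: ŷ = (254/377)·(13) + (-684/377)·(1) = 2618/377.

ŷ = 6.9443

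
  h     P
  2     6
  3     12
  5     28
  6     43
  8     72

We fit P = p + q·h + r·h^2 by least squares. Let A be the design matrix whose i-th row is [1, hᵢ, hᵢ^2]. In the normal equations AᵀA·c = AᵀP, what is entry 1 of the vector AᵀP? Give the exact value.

161

Entry 1 ↔ basis 1, so (AᵀP)_{1} = Σᵢ Pᵢ = (1)·(6) + (1)·(12) + (1)·(28) + (1)·(43) + (1)·(72) = 161.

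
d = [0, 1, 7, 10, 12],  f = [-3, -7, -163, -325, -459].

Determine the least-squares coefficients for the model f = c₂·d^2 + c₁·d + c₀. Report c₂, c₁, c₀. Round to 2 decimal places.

c₂ = -3.01, c₁ = -1.94, c₀ = -2.52

XᵀX·[c₂, c₁, c₀]ᵀ = Xᵀf reads: 33138·c₂ + 3072·c₁ + 294·c₀ = -106590;  3072·c₂ + 294·c₁ + 30·c₀ = -9906;  294·c₂ + 30·c₁ + 5·c₀ = -957.
(Σd^2·d^2 = 33138, Σd^2·d = 3072, Σd^2 = 294, Σd·d = 294, Σd = 30, Σ1 = 5, Σd^2·f = -106590, Σd·f = -9906, Σf = -957.)
Inverting the 3×3 Gram matrix, [c₂, c₁, c₀]ᵀ = [-3096/1027, -1990/1027, -2583/1027]ᵀ.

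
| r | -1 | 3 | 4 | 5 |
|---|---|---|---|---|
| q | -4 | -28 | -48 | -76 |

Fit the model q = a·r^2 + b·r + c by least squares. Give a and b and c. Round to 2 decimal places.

Setting ∂/∂a … = 0 gives: 963·a + 215·b + 51·c = -2924;  215·a + 51·b + 11·c = -652;  51·a + 11·b + 4·c = -156.
Inverting the 3×3 Gram matrix, [a, b, c]ᵀ = [-1366/451, 74/451, -376/451]ᵀ.

a = -3.03, b = 0.16, c = -0.83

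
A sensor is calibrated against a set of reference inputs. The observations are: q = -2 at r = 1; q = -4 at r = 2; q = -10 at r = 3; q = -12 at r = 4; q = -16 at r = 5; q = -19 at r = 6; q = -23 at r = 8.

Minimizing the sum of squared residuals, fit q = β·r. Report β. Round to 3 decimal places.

With design matrix M, MᵀM = [[155]] and Mᵀq = [-466]ᵀ.
Hence β = -466 / 155 ≈ -3.00645.

β = -3.006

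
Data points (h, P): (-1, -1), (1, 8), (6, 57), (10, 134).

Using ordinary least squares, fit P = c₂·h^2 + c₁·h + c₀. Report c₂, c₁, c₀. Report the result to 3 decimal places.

c₂ = 0.970, c₁ = 3.449, c₀ = 2.255

MᵀM·[c₂, c₁, c₀]ᵀ = MᵀP reads: 11298·c₂ + 1216·c₁ + 138·c₀ = 15459;  1216·c₂ + 138·c₁ + 16·c₀ = 1691;  138·c₂ + 16·c₁ + 4·c₀ = 198.
(Σh^2·h^2 = 11298, Σh^2·h = 1216, Σh^2 = 138, Σh·h = 138, Σh = 16, Σ1 = 4, Σh^2·P = 15459, Σh·P = 1691, ΣP = 198.)
Row-reducing yields c₂ = 20768/21421, c₁ = 147771/42842, c₀ = 96603/42842.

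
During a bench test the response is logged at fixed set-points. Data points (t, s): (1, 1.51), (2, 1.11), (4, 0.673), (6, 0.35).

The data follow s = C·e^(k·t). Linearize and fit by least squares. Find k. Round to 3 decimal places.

k = -0.288

Linearized form: ln s = k·t + ln C. From the 4 transformed points,
XᵀX = [[57.0000, 13.0000]; [13.0000, 4]], rhs = [-7.2621, -0.9294]ᵀ  (here Σt = 13.0000, Σ(t)² = 57.0000, Σln s = -0.9294, Σt·ln s = -7.2621).
Solving (det = 59.0000): k = -0.28757, ln C = 0.70227.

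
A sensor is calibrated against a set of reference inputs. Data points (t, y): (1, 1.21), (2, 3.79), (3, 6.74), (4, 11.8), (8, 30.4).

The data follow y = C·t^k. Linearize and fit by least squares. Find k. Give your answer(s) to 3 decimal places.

Let Y = ln y. Fitting Y = k·ln t + ln C by least squares:
AᵀA = [[7.9333, 5.2575]; [5.2575, 5]], rhs = [13.5414, 9.3136]ᵀ  (here Σln t = 5.2575, Σ(ln t)² = 7.9333, Σln y = 9.3136, Σln t·ln y = 13.5414).
Slope k = (n·Σln t·ln y − Σln t·Σln y)/(n·Σ(ln t)² − (Σln t)²) = (5·13.5414 − 5.2575·9.3136)/12.0252 = 1.55846; ln C = (Σln y − k·Σln t)/n = 0.22400.

k = 1.558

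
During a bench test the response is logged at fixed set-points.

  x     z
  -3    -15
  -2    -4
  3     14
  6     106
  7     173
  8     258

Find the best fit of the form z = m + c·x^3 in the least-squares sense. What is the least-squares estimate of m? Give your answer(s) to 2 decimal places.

From the data, Σ1 = 6, Σx^3 = 1063, Σx^3·x^3 = 427971.
Right-hand side: Σz = 532, Σx^3·z = 215146.
AᵀA·[m, c]ᵀ = Aᵀz becomes [[6, 1063]; [1063, 427971]]·[m, c]ᵀ = [532, 215146]ᵀ.
Eliminating c: 427971·(row 1) − 1063·(row 2) gives 1437857·m = 427971·532 − 1063·215146 = -1019626, so m = -1019626/1437857.
Then c = (215146 − 1063·(-1019626/1437857))/427971 = 725360/1437857.

m = -0.71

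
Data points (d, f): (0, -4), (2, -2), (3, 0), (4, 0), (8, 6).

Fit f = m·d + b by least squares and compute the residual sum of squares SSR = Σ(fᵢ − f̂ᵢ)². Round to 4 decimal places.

Sums needed: Σd·d = 93, Σd = 17, Σ1 = 5.
Moment sums: Σd·f = 44, Σf = 0.
Normal equations: [[93, 17]; [17, 5]]·[m, b]ᵀ = [44, 0]ᵀ.
det = 93·5 − 17² = 176.
m = (44·5 − 17·0)/176 = 5/4; b = (93·0 − 17·44)/176 = -17/4.
Residuals: 1/4, -1/4, 1/2, -3/4, 1/4; SSR = 1.

SSR = 1.0000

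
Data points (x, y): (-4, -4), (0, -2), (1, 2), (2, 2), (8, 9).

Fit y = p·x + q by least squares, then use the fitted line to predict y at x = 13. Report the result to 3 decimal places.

ŷ = 14.388

Setting ∂/∂p … = 0 gives: 85·p + 7·q = 94;  7·p + 5·q = 7.
(Σx·x = 85, Σx = 7, Σ1 = 5, Σx·y = 94, Σy = 7.)
Determinant 85·5 − 7² = 376.
p = (94·5 − 7·7)/376 = 421/376; q = (85·7 − 7·94)/376 = -63/376.
At x = 13: ŷ = (421/376)·(13) + (-63/376)·(1) = 2705/188.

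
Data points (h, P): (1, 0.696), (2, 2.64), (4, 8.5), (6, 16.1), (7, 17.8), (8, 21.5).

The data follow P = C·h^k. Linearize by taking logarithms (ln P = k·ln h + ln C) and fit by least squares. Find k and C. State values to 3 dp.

Taking logs, ln P = k·ln h + ln C, so regress ln P on ln h.
AᵀA = [[13.7233, 7.8966]; [7.8966, 6]], rhs = [20.6011, 11.4745]ᵀ  (here Σln h = 7.8966, Σ(ln h)² = 13.7233, Σln P = 11.4745, Σln h·ln P = 20.6011).
Slope k = (n·Σln h·ln P − Σln h·Σln P)/(n·Σ(ln h)² − (Σln h)²) = (6·20.6011 − 7.8966·11.4745)/19.9843 = 1.65118; ln C = (Σln P − k·Σln h)/n = -0.26069, so C = exp(-0.26069) = 0.77052.

k = 1.651, C = 0.771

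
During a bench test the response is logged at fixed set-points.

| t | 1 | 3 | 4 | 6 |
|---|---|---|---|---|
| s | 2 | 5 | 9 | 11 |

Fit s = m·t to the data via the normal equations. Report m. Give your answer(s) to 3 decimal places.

m = 1.919

The normal system MᵀM·[m]ᵀ = Mᵀs is [[62]]·[m]ᵀ = [119]ᵀ.
Hence m = 119 / 62 ≈ 1.91935.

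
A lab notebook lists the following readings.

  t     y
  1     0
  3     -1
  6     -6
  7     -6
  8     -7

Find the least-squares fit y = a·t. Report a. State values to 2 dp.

a = -0.86

Forming XᵀX = [[159]] and Xᵀy = [-137]ᵀ gives XᵀX·[a]ᵀ = Xᵀy.
Hence a = -137 / 159 ≈ -0.861635.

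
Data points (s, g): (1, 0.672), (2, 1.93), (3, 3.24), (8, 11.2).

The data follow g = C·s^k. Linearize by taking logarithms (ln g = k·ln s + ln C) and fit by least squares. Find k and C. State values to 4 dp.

Let Y = ln g. Fitting Y = k·ln s + ln C by least squares:
Over the data: Σln s = 3.8712, Σ(ln s)² = 6.0115, Σln g = 3.8515, Σln s·ln g = 6.7710.
Normal system: [[6.0115, 3.8712]; [3.8712, 4]]·[k, ln C]ᵀ = [6.7710, 3.8515]ᵀ.
Solving (det = 9.0597): k = 1.34376, ln C = -0.33761, so C = exp(-0.33761) = 0.71347.

k = 1.3438, C = 0.7135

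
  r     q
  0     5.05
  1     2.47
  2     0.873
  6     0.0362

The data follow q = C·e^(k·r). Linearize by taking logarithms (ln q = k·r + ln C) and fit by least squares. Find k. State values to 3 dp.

Linearized form: ln q = k·r + ln C. From the 4 transformed points,
Σr = 9.0000, Σ(r)² = 41.0000, Σln q = -0.9309, Σr·ln q = -19.2796.
Normal system: [[41.0000, 9.0000]; [9.0000, 4]]·[k, ln C]ᵀ = [-19.2796, -0.9309]ᵀ.
Solving (det = 83.0000): k = -0.82820, ln C = 1.63071.

k = -0.828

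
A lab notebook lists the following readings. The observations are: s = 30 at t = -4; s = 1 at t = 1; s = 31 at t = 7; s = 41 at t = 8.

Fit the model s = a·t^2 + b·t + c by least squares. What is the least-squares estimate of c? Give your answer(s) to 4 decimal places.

XᵀX·[a, b, c]ᵀ = Xᵀs reads: 6754·a + 792·b + 130·c = 4624;  792·a + 130·b + 12·c = 426;  130·a + 12·b + 4·c = 103.
Solving the 3×3 system (Gaussian elimination) gives a = 24319/25374, b = -12070/4229, c = 80273/25374.

c = 3.1636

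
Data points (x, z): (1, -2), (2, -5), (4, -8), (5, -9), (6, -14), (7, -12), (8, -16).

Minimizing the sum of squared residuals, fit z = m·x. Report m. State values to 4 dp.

m = -1.9744

Sums needed: Σx·x = 195.
Moment sums: Σx·z = -385.
So MᵀM·[m]ᵀ = Mᵀz: [[195]]·[m]ᵀ = [-385]ᵀ.
m = (-385)/195 = -1.97436.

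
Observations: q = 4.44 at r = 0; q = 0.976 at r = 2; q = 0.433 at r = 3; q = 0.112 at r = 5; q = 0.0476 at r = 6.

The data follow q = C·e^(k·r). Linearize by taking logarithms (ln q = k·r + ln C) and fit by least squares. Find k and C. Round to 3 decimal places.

k = -0.747, C = 4.352

With ln qᵢ as the transformed response and rᵢ as the regressor:
Sums: Σr = 16.0000, Σ(r)² = 74.0000, Σln q = -4.6048, Σr·ln q = -31.7755.
Normal system: [[74.0000, 16.0000]; [16.0000, 5]]·[k, ln C]ᵀ = [-31.7755, -4.6048]ᵀ.
Δ = 74.0000·5 − (16.0000)² = 114.0000; k = (-31.7755·5 − 16.0000·-4.6048)/114.0000 = -0.74737, ln C = (74.0000·-4.6048 − 16.0000·-31.7755)/114.0000 = 1.47061, so C = exp(1.47061) = 4.35189.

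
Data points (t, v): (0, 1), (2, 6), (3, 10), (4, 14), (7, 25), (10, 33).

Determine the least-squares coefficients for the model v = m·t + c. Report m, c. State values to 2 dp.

Normal-equation sums: Σt·t = 178, Σt = 26, Σ1 = 6.
Right-hand side: Σt·v = 603, Σv = 89.
Eliminating c: 6·(row 1) − 26·(row 2) gives 392·m = 6·603 − 26·89 = 1304, so m = 163/49.
Then c = (89 − 26·(163/49))/6 = 41/98.

m = 3.33, c = 0.42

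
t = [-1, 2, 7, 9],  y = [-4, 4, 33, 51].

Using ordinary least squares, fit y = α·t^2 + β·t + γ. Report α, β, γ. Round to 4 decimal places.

α = 0.4149, β = 2.1570, γ = -2.1715

Entries of AᵀA: Σt^2·t^2 = 8979, Σt^2·t = 1079, Σt^2 = 135, Σt·t = 135, Σt = 17, Σ1 = 4.
Right-hand side: Σt^2·y = 5760, Σt·y = 702, Σy = 84.
AᵀA·[α, β, γ]ᵀ = Aᵀy becomes [[8979, 1079, 135]; [1079, 135, 17]; [135, 17, 4]]·[α, β, γ]ᵀ = [5760, 702, 84]ᵀ.
Solving the 3×3 system (Gaussian elimination) gives α = 3693/8900, β = 19197/8900, γ = -9663/4450.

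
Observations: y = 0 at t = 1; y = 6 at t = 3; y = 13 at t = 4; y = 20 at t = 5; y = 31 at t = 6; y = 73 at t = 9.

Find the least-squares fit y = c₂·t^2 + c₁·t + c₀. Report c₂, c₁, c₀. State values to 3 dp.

Normal-equation sums: Σt^2·t^2 = 8820, Σt^2·t = 1162, Σt^2 = 168, Σt·t = 168, Σt = 28, Σ1 = 6.
And Σt^2·y = 7791, Σt·y = 1013, Σy = 143.
So XᵀX·[c₂, c₁, c₀]ᵀ = Xᵀy: [[8820, 1162, 168]; [1162, 168, 28]; [168, 28, 6]]·[c₂, c₁, c₀]ᵀ = [7791, 1013, 143]ᵀ.
Row-reducing yields c₂ = 2297/2310, c₁ = -89/110, c₀ = -7/30.

c₂ = 0.994, c₁ = -0.809, c₀ = -0.233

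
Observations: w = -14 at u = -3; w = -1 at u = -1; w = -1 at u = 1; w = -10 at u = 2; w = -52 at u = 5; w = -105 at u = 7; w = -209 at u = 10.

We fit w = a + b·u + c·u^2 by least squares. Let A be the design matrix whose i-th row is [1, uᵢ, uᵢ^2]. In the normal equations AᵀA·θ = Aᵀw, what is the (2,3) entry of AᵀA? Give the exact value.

Row 2 ↔ basis u, column 3 ↔ basis u^2, so (AᵀA)_{2,3} = Σᵢ (u)·(u^2) = (-3)·(9) + (-1)·(1) + (1)·(1) + (2)·(4) + (5)·(25) + (7)·(49) + (10)·(100) = 1449.

1449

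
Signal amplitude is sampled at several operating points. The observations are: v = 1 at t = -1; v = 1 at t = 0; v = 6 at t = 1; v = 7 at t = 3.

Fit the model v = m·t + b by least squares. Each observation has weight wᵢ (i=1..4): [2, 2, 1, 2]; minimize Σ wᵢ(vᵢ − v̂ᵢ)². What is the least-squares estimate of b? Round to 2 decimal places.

b = 2.25

The normal system AᵀWA·[m, b]ᵀ = AᵀWv is [[21, 5]; [5, 7]]·[m, b]ᵀ = [46, 24]ᵀ.
Eliminating b: 7·(row 1) − 5·(row 2) gives 122·m = 7·46 − 5·24 = 202, so m = 101/61.
Then b = (24 − 5·(101/61))/7 = 137/61.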